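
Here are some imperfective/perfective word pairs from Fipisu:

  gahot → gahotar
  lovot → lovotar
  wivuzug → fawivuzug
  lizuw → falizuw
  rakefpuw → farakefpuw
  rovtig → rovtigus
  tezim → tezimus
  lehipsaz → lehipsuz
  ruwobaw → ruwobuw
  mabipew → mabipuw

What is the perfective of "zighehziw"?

zighehziwus

wivuzug and rovtig both end in -g yet inflect differently (fawivuzug, rovtigus), so the final letter is not what conditions the rule; the last vowel is.
"zighehziw" has last vowel 'i'. The stems whose last vowel is 'i' (rovtig → rovtigus, tezim → tezimus) add -us.
The other patterns: stems whose last vowel is 'o' add -ar; stems whose last vowel is 'u' add the prefix fa-; stems whose last vowel is 'a' or 'e' change the last vowel to 'u'.
So zighehziw → zighehziwus.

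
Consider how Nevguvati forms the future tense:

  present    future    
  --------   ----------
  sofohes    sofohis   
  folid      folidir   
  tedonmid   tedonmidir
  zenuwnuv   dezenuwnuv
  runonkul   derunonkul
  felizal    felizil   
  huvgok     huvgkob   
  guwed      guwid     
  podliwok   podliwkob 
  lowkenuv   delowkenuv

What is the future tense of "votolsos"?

votolssob

runonkul and felizal both end in -l yet inflect differently (derunonkul, felizil), so the final letter is not what conditions the rule; the last vowel is.
"votolsos" has last vowel 'o'. The stems whose last vowel is 'o' (podliwok → podliwkob, huvgok → huvgkob) delete the last vowel and add -ob.
The other patterns: stems whose last vowel is 'i' add -ir; stems whose last vowel is 'u' add the prefix de-; stems whose last vowel is 'a' or 'e' change the last vowel to 'i'.
So votolsos → votolssob.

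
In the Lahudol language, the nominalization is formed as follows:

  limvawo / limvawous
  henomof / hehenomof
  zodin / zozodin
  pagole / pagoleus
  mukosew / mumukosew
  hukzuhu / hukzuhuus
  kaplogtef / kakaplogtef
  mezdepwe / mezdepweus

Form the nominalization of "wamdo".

"wamdo" ends in a vowel. The stems ending in a vowel (hukzuhu → hukzuhuus, mezdepwe → mezdepweus, pagole → pagoleus) add -us.
The other pattern: stems ending in a consonant repeat the first consonant+vowel as a prefix.
So wamdo → wamdous.

wamdous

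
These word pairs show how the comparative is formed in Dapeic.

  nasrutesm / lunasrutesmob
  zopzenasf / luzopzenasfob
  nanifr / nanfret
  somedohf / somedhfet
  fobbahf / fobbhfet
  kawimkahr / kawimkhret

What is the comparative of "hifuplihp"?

zopzenasf and somedohf both end in -f yet inflect differently (luzopzenasfob, somedhfet), so the final letter is not what conditions the rule; the second-to-last letter is.
"hifuplihp" has second-to-last letter 'h'. The stems whose second-to-last letter is 'h' (somedohf → somedhfet, fobbahf → fobbhfet, kawimkahr → kawimkhret) delete the last vowel and add -et.
So hifuplihp → hifuplhpet.

hifuplhpet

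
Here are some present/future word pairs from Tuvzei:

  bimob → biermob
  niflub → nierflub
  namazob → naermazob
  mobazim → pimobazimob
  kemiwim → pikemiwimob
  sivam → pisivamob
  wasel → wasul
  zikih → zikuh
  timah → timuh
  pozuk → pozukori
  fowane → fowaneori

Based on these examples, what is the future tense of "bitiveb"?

mobazim and zikih both have last vowel 'i' yet inflect differently (pimobazimob, zikuh), so the last vowel is not what conditions the rule; the final letter is.
"bitiveb" ends in -b. The stems ending in -b (bimob → biermob, niflub → nierflub, namazob → naermazob) insert -er- after the first vowel.
So bitiveb → biertiveb.

biertiveb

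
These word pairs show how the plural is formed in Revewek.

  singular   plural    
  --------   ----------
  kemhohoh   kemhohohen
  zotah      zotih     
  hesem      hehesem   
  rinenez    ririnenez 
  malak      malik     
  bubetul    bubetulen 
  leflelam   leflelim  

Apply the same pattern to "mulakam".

hesem and leflelam both end in -m yet inflect differently (hehesem, leflelim), so the final letter is not what conditions the rule; the last vowel is.
"mulakam" has last vowel 'a'. The stems whose last vowel is 'a' (leflelam → leflelim, zotah → zotih, malak → malik) change the last vowel to 'i'.
So mulakam → mulakim.

mulakim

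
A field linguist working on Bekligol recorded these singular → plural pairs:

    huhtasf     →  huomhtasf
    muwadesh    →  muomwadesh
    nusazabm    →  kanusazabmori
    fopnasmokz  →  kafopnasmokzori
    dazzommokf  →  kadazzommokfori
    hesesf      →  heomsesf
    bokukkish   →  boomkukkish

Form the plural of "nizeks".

kanizeksori

"nizeks" has second-to-last letter 'k'. The stems whose second-to-last letter is 'k' (dazzommokf → kadazzommokfori, fopnasmokz → kafopnasmokzori) add ka- … -ori around the stem.
So nizeks → kanizeksori.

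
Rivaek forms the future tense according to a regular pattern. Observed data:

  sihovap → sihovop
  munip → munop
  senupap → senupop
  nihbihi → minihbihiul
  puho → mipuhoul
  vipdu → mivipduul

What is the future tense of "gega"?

migegaul

munip and nihbihi both have last vowel 'i' yet inflect differently (munop, minihbihiul), so the last vowel is not what conditions the rule; whether the stem ends in a vowel or a consonant is.
"gega" ends in a vowel. The stems ending in a vowel (nihbihi → minihbihiul, puho → mipuhoul, vipdu → mivipduul) add mi- … -ul around the stem.
The other pattern: stems ending in a consonant change the last vowel to 'o'.
So gega → migegaul.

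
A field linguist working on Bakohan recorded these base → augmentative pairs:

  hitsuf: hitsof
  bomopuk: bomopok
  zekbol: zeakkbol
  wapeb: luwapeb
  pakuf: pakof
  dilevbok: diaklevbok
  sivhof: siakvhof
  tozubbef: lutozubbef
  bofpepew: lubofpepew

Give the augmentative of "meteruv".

meterov

hitsuf and tozubbef both end in -f yet inflect differently (hitsof, lutozubbef), so the final letter is not what conditions the rule; the last vowel is.
"meteruv" has last vowel 'u'. The stems whose last vowel is 'u' (hitsuf → hitsof, pakuf → pakof, bomopuk → bomopok) change the last vowel to 'o'.
So meteruv → meterov.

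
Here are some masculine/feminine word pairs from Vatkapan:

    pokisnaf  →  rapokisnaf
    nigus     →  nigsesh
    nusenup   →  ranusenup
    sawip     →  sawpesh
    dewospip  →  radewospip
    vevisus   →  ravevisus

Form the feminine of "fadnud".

dewospip and sawip both end in -p yet inflect differently (radewospip, sawpesh), so the final letter is not what conditions the rule; the number of vowels is.
"fadnud" has 2 vowels. The stems with 2 vowels (sawip → sawpesh, nigus → nigsesh) delete the last vowel and add -esh.
So fadnud → fadndesh.

fadndesh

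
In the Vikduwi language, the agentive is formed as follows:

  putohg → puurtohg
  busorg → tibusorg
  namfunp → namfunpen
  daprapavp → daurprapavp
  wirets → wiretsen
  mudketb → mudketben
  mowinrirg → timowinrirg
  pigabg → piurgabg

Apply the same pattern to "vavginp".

vavginpen

namfunp and daprapavp both end in -p yet inflect differently (namfunpen, daurprapavp), so the final letter is not what conditions the rule; the second-to-last letter is.
"vavginp" has second-to-last letter 'n'. The one such stem in the data (namfunp → namfunpen) adds -en, so the same rule applies.
The other patterns: stems whose second-to-last letter is 'r' add the prefix ti-; stems whose second-to-last letter is 'b', 'h' or 'v' insert -ur- after the first vowel.
So vavginp → vavginpen.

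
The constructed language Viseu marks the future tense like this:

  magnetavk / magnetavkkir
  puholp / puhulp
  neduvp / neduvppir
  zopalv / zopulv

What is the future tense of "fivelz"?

"fivelz" has second-to-last letter 'l'. The stems whose second-to-last letter is 'l' (zopalv → zopulv, puholp → puhulp) change the last vowel to 'u'.
So fivelz → fivulz.

fivulz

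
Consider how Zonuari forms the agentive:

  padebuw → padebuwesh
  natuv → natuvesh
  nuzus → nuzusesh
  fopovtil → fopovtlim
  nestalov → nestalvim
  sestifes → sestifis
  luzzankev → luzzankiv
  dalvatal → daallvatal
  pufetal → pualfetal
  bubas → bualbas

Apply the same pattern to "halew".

haliw

"halew" has last vowel 'e'. The stems whose last vowel is 'e' (sestifes → sestifis, luzzankev → luzzankiv) change the last vowel to 'i'.
The other patterns: stems whose last vowel is 'u' add -esh; stems whose last vowel is 'i' or 'o' delete the last vowel and add -im; stems whose last vowel is 'a' insert -al- after the first vowel.
So halew → haliw.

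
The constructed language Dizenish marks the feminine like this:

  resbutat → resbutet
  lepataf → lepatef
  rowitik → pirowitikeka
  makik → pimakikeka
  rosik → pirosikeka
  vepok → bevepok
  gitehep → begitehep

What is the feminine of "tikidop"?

rowitik and vepok both end in -k yet inflect differently (pirowitikeka, bevepok), so the final letter is not what conditions the rule; the last vowel is.
"tikidop" has last vowel 'o'. The one such stem in the data (vepok → bevepok) adds the prefix be-, so the same rule applies.
The other patterns: stems whose last vowel is 'a' change the last vowel to 'e'; stems whose last vowel is 'i' add pi- … -eka around the stem.
So tikidop → betikidop.

betikidop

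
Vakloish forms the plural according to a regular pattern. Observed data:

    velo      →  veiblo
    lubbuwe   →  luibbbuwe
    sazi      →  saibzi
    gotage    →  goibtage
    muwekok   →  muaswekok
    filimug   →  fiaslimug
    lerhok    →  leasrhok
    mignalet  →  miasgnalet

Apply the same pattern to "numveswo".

nuibmveswo

velo and muwekok both have last vowel 'o' yet inflect differently (veiblo, muaswekok), so the last vowel is not what conditions the rule; whether the stem ends in a vowel or a consonant is.
"numveswo" ends in a vowel. The stems ending in a vowel (velo → veiblo, lubbuwe → luibbbuwe, sazi → saibzi) insert -ib- after the first vowel.
So numveswo → nuibmveswo.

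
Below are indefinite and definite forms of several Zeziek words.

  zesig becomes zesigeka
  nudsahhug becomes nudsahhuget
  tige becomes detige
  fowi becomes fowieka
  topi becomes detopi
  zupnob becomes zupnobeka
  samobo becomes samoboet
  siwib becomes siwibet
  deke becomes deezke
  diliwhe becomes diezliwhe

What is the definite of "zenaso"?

tige and diliwhe both end in -e yet inflect differently (detige, diezliwhe), so the final letter is not what conditions the rule; the first letter is.
"zenaso" begins with z-. The stems beginning with z- (zesig → zesigeka, zupnob → zupnobeka) add -eka.
So zenaso → zenasoeka.

zenasoeka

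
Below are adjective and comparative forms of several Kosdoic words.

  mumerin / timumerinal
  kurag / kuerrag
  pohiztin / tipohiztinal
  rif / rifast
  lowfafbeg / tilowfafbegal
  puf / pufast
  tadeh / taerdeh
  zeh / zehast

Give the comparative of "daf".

"daf" has 1 vowel. The stems with 1 vowel (puf → pufast, rif → rifast, zeh → zehast) add -ast.
The other patterns: stems with 2 vowels insert -er- after the first vowel; stems with 3 vowels add ti- … -al around the stem.
So daf → dafast.

dafast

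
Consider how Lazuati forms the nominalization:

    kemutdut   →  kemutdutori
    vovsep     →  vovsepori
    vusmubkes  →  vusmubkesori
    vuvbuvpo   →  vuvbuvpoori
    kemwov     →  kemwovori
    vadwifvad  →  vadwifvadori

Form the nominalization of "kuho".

Every pair shown (kemutdut → kemutdutori, vovsep → vovsepori, vusmubkes → vusmubkesori, …) follows the same rule: add -ori.
So kuho → kuhoori.

kuhoori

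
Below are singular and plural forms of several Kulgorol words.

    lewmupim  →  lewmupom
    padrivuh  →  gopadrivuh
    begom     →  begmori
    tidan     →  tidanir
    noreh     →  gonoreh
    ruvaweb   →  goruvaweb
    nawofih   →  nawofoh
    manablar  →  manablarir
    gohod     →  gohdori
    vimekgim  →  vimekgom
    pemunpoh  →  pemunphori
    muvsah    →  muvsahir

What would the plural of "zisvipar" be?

zisviparir

nawofih and muvsah both end in -h yet inflect differently (nawofoh, muvsahir), so the final letter is not what conditions the rule; the last vowel is.
"zisvipar" has last vowel 'a'. The stems whose last vowel is 'a' (tidan → tidanir, manablar → manablarir, muvsah → muvsahir) add -ir.
The other patterns: stems whose last vowel is 'i' change the last vowel to 'o'; stems whose last vowel is 'o' delete the last vowel and add -ori; stems whose last vowel is 'e' or 'u' add the prefix go-.
So zisvipar → zisviparir.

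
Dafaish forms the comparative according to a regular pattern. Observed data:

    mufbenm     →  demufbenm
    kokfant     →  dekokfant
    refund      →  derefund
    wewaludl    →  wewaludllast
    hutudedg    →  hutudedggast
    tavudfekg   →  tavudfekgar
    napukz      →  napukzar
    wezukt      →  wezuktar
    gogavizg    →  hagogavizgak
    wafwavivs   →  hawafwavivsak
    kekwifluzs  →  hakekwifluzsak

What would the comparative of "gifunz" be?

degifunz

hutudedg and tavudfekg both end in -g yet inflect differently (hutudedggast, tavudfekgar), so the final letter is not what conditions the rule; the second-to-last letter is.
"gifunz" has second-to-last letter 'n'. The stems whose second-to-last letter is 'n' (mufbenm → demufbenm, kokfant → dekokfant, refund → derefund) add the prefix de-.
So gifunz → degifunz.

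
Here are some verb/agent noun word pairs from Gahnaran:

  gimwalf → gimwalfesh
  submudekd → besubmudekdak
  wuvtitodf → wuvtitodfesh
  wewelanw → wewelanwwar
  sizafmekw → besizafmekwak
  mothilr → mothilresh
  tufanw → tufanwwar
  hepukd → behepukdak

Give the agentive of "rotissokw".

tufanw and sizafmekw both end in -w yet inflect differently (tufanwwar, besizafmekwak), so the final letter is not what conditions the rule; the second-to-last letter is.
"rotissokw" has second-to-last letter 'k'. The stems whose second-to-last letter is 'k' (submudekd → besubmudekdak, hepukd → behepukdak, sizafmekw → besizafmekwak) add be- … -ak around the stem.
So rotissokw → berotissokwak.

berotissokwak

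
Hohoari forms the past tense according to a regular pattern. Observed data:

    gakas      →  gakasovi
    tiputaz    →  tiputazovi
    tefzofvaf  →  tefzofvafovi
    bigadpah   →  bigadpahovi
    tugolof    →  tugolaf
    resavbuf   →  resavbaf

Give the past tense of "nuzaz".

nuzazovi

"nuzaz" has last vowel 'a'. The stems whose last vowel is 'a' (gakas → gakasovi, tiputaz → tiputazovi, tefzofvaf → tefzofvafovi) add -ovi.
So nuzaz → nuzazovi.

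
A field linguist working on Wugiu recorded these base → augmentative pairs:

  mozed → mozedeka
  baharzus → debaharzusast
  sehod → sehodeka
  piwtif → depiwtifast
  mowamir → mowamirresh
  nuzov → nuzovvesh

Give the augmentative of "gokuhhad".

gokuhhadeka

"gokuhhad" ends in -d. The stems ending in -d (mozed → mozedeka, sehod → sehodeka) add -eka.
So gokuhhad → gokuhhadeka.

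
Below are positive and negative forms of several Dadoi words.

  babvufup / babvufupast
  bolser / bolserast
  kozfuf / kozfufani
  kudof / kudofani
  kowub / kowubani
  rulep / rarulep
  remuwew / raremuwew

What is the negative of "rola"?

rarola

babvufup and rulep both end in -p yet inflect differently (babvufupast, rarulep), so the final letter is not what conditions the rule; the first letter is.
"rola" begins with r-. The stems beginning with r- (rulep → rarulep, remuwew → raremuwew) add the prefix ra-.
The other patterns: stems beginning with b- add -ast; stems beginning with k- add -ani.
So rola → rarola.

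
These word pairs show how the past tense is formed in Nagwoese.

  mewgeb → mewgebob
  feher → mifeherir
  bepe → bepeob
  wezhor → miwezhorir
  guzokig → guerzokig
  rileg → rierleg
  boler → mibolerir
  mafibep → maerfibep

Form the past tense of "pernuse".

feher and mewgeb both have last vowel 'e' yet inflect differently (mifeherir, mewgebob), so the last vowel is not what conditions the rule; the final letter is.
"pernuse" ends in -e. The one such stem in the data (bepe → bepeob) adds -ob, so the same rule applies.
So pernuse → pernuseob.

pernuseob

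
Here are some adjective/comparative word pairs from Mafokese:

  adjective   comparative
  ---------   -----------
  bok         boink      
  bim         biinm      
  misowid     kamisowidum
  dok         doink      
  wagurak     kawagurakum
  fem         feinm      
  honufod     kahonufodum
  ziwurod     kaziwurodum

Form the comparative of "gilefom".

kagilefomum

wagurak and bok both end in -k yet inflect differently (kawagurakum, boink), so the final letter is not what conditions the rule; the number of vowels is.
"gilefom" has 3 vowels. The stems with 3 vowels (wagurak → kawagurakum, honufod → kahonufodum, misowid → kamisowidum) add ka- … -um around the stem.
The other pattern: stems with 1 vowel insert -in- after the first vowel.
So gilefom → kagilefomum.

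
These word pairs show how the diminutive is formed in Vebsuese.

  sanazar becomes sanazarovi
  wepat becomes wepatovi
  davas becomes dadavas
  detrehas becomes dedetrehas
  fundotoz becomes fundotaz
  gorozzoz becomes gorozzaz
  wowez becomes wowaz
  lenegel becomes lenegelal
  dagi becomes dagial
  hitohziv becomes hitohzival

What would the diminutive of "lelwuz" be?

lelwaz

sanazar and davas both have last vowel 'a' yet inflect differently (sanazarovi, dadavas), so the last vowel is not what conditions the rule; the final letter is.
"lelwuz" ends in -z. The stems ending in -z (fundotoz → fundotaz, gorozzoz → gorozzaz, wowez → wowaz) change the last vowel to 'a'.
The other patterns: stems ending in -r or -t add -ovi; stems ending in -s repeat the first consonant+vowel as a prefix; stems ending in -i, -l or -v add -al.
So lelwuz → lelwaz.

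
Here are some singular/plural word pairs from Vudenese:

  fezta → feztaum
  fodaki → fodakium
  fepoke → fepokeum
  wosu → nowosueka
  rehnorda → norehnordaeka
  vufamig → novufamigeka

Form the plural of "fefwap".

fefwapum

fezta and rehnorda both end in -a yet inflect differently (feztaum, norehnordaeka), so the final letter is not what conditions the rule; the first letter is.
"fefwap" begins with f-. The stems beginning with f- (fezta → feztaum, fodaki → fodakium, fepoke → fepokeum) add -um.
So fefwap → fefwapum.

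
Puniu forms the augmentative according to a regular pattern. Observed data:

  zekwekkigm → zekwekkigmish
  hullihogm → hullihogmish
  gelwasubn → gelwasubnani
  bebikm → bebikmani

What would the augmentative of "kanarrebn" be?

"kanarrebn" has second-to-last letter 'b'. The one such stem in the data (gelwasubn → gelwasubnani) adds -ani, so the same rule applies.
The other pattern: stems whose second-to-last letter is 'g' add -ish.
So kanarrebn → kanarrebnani.

kanarrebnani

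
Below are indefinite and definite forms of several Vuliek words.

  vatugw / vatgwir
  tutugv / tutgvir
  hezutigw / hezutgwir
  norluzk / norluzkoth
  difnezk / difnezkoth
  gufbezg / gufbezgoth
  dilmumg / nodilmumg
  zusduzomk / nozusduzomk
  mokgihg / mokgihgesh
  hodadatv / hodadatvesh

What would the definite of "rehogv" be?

gufbezg and dilmumg both end in -g yet inflect differently (gufbezgoth, nodilmumg), so the final letter is not what conditions the rule; the second-to-last letter is.
"rehogv" has second-to-last letter 'g'. The stems whose second-to-last letter is 'g' (vatugw → vatgwir, tutugv → tutgvir, hezutigw → hezutgwir) delete the last vowel and add -ir.
The other patterns: stems whose second-to-last letter is 'z' add -oth; stems whose second-to-last letter is 'm' add the prefix no-; stems whose second-to-last letter is 'h' or 't' add -esh.
So rehogv → rehgvir.

rehgvir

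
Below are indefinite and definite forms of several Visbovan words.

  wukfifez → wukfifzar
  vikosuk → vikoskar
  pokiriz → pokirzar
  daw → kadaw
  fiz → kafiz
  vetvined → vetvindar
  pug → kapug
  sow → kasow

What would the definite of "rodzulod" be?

rodzuldar

wukfifez and fiz both end in -z yet inflect differently (wukfifzar, kafiz), so the final letter is not what conditions the rule; the number of vowels is.
"rodzulod" has 3 vowels. The stems with 3 vowels (vikosuk → vikoskar, vetvined → vetvindar, wukfifez → wukfifzar) delete the last vowel and add -ar.
So rodzulod → rodzuldar.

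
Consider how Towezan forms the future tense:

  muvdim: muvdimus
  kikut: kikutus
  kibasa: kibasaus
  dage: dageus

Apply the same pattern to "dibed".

Every pair shown (muvdim → muvdimus, kikut → kikutus, kibasa → kibasaus, …) follows the same rule: add -us.
So dibed → dibedus.

dibedus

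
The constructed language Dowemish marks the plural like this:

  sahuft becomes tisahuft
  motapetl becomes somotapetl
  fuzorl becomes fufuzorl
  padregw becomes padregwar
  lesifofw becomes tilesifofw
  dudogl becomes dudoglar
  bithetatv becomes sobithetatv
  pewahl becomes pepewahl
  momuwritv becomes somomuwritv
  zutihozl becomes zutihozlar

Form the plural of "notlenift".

tinotlenift

"notlenift" has second-to-last letter 'f'. The stems whose second-to-last letter is 'f' (lesifofw → tilesifofw, sahuft → tisahuft) add the prefix ti-.
So notlenift → tinotlenift.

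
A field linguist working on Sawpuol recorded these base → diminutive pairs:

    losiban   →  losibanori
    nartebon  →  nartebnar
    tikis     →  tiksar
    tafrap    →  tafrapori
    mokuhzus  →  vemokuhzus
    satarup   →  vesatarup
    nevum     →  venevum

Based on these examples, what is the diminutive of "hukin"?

huknar

mokuhzus and tikis both end in -s yet inflect differently (vemokuhzus, tiksar), so the final letter is not what conditions the rule; the last vowel is.
"hukin" has last vowel 'i'. The one such stem in the data (tikis → tiksar) deletes the last vowel and adds -ar (as does nartebon), so the same rule applies.
The other patterns: stems whose last vowel is 'u' add the prefix ve-; stems whose last vowel is 'a' add -ori.
So hukin → huknar.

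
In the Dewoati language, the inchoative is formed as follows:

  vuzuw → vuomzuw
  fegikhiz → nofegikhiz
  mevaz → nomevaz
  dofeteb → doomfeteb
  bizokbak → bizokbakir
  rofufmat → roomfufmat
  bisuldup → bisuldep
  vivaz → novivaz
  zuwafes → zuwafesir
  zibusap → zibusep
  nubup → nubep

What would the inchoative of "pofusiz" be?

nopofusiz

vivaz and bizokbak both have last vowel 'a' yet inflect differently (novivaz, bizokbakir), so the last vowel is not what conditions the rule; the final letter is.
"pofusiz" ends in -z. The stems ending in -z (vivaz → novivaz, mevaz → nomevaz, fegikhiz → nofegikhiz) add the prefix no-.
The other patterns: stems ending in -k or -s add -ir; stems ending in -p change the last vowel to 'e'; stems ending in -b, -t or -w insert -om- after the first vowel.
So pofusiz → nopofusiz.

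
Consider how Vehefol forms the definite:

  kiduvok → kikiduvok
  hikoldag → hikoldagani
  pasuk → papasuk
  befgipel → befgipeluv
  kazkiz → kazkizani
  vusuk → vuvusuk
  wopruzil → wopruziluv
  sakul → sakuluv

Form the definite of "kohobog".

sakul and vusuk both have last vowel 'u' yet inflect differently (sakuluv, vuvusuk), so the last vowel is not what conditions the rule; the final letter is.
"kohobog" ends in -g. The one such stem in the data (hikoldag → hikoldagani) adds -ani, so the same rule applies.
So kohobog → kohobogani.

kohobogani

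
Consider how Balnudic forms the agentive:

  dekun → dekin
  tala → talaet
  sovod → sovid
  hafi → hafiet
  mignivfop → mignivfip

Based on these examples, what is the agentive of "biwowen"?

biwowin

dekun and hafi both have 2 vowels yet inflect differently (dekin, hafiet), so the number of vowels is not what conditions the rule; whether the stem ends in a vowel or a consonant is.
"biwowen" ends in a consonant. The stems ending in a consonant (mignivfop → mignivfip, dekun → dekin, sovod → sovid) change the last vowel to 'i'.
So biwowen → biwowin.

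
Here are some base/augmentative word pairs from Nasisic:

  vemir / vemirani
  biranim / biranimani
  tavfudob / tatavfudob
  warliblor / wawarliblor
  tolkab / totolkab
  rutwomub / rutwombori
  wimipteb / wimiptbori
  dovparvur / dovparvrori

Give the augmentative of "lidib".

"lidib" has last vowel 'i'. The stems whose last vowel is 'i' (vemir → vemirani, biranim → biranimani) add -ani.
So lidib → lidibani.

lidibani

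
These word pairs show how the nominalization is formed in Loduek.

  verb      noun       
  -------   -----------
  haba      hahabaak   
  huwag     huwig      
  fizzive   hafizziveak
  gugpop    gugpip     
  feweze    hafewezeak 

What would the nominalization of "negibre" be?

"negibre" ends in a vowel. The stems ending in a vowel (haba → hahabaak, feweze → hafewezeak, fizzive → hafizziveak) add ha- … -ak around the stem.
The other pattern: stems ending in a consonant change the last vowel to 'i'.
So negibre → hanegibreak.

hanegibreak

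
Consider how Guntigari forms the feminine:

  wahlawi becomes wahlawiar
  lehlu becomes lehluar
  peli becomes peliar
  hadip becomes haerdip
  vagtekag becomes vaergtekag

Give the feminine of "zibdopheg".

zierbdopheg

wahlawi and hadip both have last vowel 'i' yet inflect differently (wahlawiar, haerdip), so the last vowel is not what conditions the rule; whether the stem ends in a vowel or a consonant is.
"zibdopheg" ends in a consonant. The stems ending in a consonant (hadip → haerdip, vagtekag → vaergtekag) insert -er- after the first vowel.
The other pattern: stems ending in a vowel add -ar.
So zibdopheg → zierbdopheg.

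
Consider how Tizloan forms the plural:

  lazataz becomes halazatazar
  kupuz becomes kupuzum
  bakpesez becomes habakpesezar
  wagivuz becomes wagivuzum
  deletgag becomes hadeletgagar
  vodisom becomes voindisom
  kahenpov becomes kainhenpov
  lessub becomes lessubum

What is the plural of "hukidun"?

hukidunum

bakpesez and wagivuz both end in -z yet inflect differently (habakpesezar, wagivuzum), so the final letter is not what conditions the rule; the last vowel is.
"hukidun" has last vowel 'u'. The stems whose last vowel is 'u' (lessub → lessubum, wagivuz → wagivuzum, kupuz → kupuzum) add -um.
The other patterns: stems whose last vowel is 'a' or 'e' add ha- … -ar around the stem; stems whose last vowel is 'o' insert -in- after the first vowel.
So hukidun → hukidunum.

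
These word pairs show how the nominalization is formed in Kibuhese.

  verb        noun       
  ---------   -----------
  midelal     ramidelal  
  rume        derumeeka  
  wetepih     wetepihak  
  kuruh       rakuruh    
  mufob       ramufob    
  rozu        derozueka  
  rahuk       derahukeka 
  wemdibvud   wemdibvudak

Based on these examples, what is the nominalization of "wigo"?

wetepih and kuruh both end in -h yet inflect differently (wetepihak, rakuruh), so the final letter is not what conditions the rule; the first letter is.
"wigo" begins with w-. The stems beginning with w- (wetepih → wetepihak, wemdibvud → wemdibvudak) add -ak.
The other patterns: stems beginning with r- add de- … -eka around the stem; stems beginning with k- or m- add the prefix ra-.
So wigo → wigoak.

wigoak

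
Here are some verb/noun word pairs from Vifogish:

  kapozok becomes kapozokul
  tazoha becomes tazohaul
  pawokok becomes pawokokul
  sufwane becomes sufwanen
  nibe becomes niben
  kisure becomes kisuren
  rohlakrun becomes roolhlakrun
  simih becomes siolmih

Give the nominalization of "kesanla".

kesanlaul

"kesanla" ends in -a. The one such stem in the data (tazoha → tazohaul) adds -ul, so the same rule applies.
So kesanla → kesanlaul.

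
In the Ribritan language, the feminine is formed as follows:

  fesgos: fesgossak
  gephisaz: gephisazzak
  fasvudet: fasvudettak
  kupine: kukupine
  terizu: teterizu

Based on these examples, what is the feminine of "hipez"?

hipezzak

fasvudet and kupine both have last vowel 'e' yet inflect differently (fasvudettak, kukupine), so the last vowel is not what conditions the rule; whether the stem ends in a vowel or a consonant is.
"hipez" ends in a consonant. The stems ending in a consonant (fasvudet → fasvudettak, fesgos → fesgossak, gephisaz → gephisazzak) double the final consonant and add -ak.
So hipez → hipezzak.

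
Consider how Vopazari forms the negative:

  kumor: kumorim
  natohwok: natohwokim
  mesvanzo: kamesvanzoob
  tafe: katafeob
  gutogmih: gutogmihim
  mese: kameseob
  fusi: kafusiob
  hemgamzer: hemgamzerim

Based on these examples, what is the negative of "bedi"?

kabediob

mesvanzo and kumor both have last vowel 'o' yet inflect differently (kamesvanzoob, kumorim), so the last vowel is not what conditions the rule; whether the stem ends in a vowel or a consonant is.
"bedi" ends in a vowel. The stems ending in a vowel (mesvanzo → kamesvanzoob, tafe → katafeob, fusi → kafusiob) add ka- … -ob around the stem.
So bedi → kabediob.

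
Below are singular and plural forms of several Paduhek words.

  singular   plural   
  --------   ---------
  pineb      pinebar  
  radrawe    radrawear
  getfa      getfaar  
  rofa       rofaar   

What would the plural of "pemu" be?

Every pair shown (pineb → pinebar, radrawe → radrawear, getfa → getfaar, …) follows the same rule: add -ar.
So pemu → pemuar.

pemuar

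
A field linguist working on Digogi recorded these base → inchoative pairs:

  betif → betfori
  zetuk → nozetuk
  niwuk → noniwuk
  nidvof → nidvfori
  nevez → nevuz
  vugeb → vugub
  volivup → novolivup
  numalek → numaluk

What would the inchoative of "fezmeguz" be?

nofezmeguz

zetuk and numalek both end in -k yet inflect differently (nozetuk, numaluk), so the final letter is not what conditions the rule; the last vowel is.
"fezmeguz" has last vowel 'u'. The stems whose last vowel is 'u' (volivup → novolivup, zetuk → nozetuk, niwuk → noniwuk) add the prefix no-.
The other patterns: stems whose last vowel is 'i' or 'o' delete the last vowel and add -ori; stems whose last vowel is 'e' change the last vowel to 'u'.
So fezmeguz → nofezmeguz.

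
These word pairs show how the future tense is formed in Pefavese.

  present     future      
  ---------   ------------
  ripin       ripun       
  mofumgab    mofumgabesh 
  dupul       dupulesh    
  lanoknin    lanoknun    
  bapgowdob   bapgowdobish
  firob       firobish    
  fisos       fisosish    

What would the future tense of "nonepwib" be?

bapgowdob and mofumgab both end in -b yet inflect differently (bapgowdobish, mofumgabesh), so the final letter is not what conditions the rule; the last vowel is.
"nonepwib" has last vowel 'i'. The stems whose last vowel is 'i' (lanoknin → lanoknun, ripin → ripun) change the last vowel to 'u'.
The other patterns: stems whose last vowel is 'o' add -ish; stems whose last vowel is 'a' or 'u' add -esh.
So nonepwib → nonepwub.

nonepwub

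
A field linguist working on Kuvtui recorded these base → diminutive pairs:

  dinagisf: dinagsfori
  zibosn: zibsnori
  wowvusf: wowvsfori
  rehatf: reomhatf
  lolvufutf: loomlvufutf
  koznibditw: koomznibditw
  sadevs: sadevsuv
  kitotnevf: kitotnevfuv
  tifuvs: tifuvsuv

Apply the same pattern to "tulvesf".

dinagisf and rehatf both end in -f yet inflect differently (dinagsfori, reomhatf), so the final letter is not what conditions the rule; the second-to-last letter is.
"tulvesf" has second-to-last letter 's'. The stems whose second-to-last letter is 's' (dinagisf → dinagsfori, zibosn → zibsnori, wowvusf → wowvsfori) delete the last vowel and add -ori.
So tulvesf → tulvsfori.

tulvsfori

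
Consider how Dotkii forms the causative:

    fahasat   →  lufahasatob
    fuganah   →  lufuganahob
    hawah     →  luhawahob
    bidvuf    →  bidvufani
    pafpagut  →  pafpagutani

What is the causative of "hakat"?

luhakatob

fahasat and pafpagut both end in -t yet inflect differently (lufahasatob, pafpagutani), so the final letter is not what conditions the rule; the last vowel is.
"hakat" has last vowel 'a'. The stems whose last vowel is 'a' (fahasat → lufahasatob, fuganah → lufuganahob, hawah → luhawahob) add lu- … -ob around the stem.
The other pattern: stems whose last vowel is 'u' add -ani.
So hakat → luhakatob.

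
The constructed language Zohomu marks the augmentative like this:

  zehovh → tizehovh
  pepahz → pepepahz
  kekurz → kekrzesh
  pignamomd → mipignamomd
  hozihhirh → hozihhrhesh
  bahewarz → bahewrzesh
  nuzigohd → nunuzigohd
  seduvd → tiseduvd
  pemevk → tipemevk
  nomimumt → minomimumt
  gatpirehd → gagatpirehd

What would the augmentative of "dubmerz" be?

dubmrzesh

seduvd and gatpirehd both end in -d yet inflect differently (tiseduvd, gagatpirehd), so the final letter is not what conditions the rule; the second-to-last letter is.
"dubmerz" has second-to-last letter 'r'. The stems whose second-to-last letter is 'r' (hozihhirh → hozihhrhesh, kekurz → kekrzesh, bahewarz → bahewrzesh) delete the last vowel and add -esh.
The other patterns: stems whose second-to-last letter is 'v' add the prefix ti-; stems whose second-to-last letter is 'h' repeat the first consonant+vowel as a prefix; stems whose second-to-last letter is 'm' add the prefix mi-.
So dubmerz → dubmrzesh.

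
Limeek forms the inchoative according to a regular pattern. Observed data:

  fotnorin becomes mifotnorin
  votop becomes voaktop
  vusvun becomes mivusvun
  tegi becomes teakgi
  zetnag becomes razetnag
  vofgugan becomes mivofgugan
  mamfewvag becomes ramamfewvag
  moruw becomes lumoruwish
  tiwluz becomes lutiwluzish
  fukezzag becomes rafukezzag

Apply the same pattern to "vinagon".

mivinagon

vofgugan and fukezzag both have last vowel 'a' yet inflect differently (mivofgugan, rafukezzag), so the last vowel is not what conditions the rule; the final letter is.
"vinagon" ends in -n. The stems ending in -n (fotnorin → mifotnorin, vofgugan → mivofgugan, vusvun → mivusvun) add the prefix mi-.
So vinagon → mivinagon.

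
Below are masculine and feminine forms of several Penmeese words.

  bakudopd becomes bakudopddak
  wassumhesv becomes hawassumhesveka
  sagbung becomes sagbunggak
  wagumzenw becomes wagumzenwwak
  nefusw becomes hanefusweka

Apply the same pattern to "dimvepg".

nefusw and wagumzenw both end in -w yet inflect differently (hanefusweka, wagumzenwwak), so the final letter is not what conditions the rule; the second-to-last letter is.
"dimvepg" has second-to-last letter 'p'. The one such stem in the data (bakudopd → bakudopddak) doubles the final consonant and adds -ak (as do sagbung, wagumzenw), so the same rule applies.
The other pattern: stems whose second-to-last letter is 's' add ha- … -eka around the stem.
So dimvepg → dimvepggak.

dimvepggak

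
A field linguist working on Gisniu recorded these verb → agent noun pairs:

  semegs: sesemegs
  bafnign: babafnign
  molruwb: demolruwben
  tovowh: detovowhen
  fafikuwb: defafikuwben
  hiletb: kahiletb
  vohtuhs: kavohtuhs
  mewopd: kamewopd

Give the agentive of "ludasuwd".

"ludasuwd" has second-to-last letter 'w'. The stems whose second-to-last letter is 'w' (molruwb → demolruwben, tovowh → detovowhen, fafikuwb → defafikuwben) add de- … -en around the stem.
The other patterns: stems whose second-to-last letter is 'g' repeat the first consonant+vowel as a prefix; stems whose second-to-last letter is 'h', 'p' or 't' add the prefix ka-.
So ludasuwd → deludasuwden.

deludasuwden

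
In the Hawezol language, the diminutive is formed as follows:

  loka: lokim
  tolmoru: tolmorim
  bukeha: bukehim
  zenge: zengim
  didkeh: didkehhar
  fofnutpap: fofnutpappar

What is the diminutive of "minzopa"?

minzopim

zenge and didkeh both have last vowel 'e' yet inflect differently (zengim, didkehhar), so the last vowel is not what conditions the rule; whether the stem ends in a vowel or a consonant is.
"minzopa" ends in a vowel. The stems ending in a vowel (loka → lokim, tolmoru → tolmorim, bukeha → bukehim) drop the final letter and add -im.
So minzopa → minzopim.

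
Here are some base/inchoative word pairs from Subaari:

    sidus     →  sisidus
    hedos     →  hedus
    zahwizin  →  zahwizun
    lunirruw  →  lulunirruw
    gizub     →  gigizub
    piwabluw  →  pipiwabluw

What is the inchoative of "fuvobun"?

fufuvobun

"fuvobun" has last vowel 'u'. The stems whose last vowel is 'u' (sidus → sisidus, lunirruw → lulunirruw, gizub → gigizub) repeat the first consonant+vowel as a prefix.
The other pattern: stems whose last vowel is 'i' or 'o' change the last vowel to 'u'.
So fuvobun → fufuvobun.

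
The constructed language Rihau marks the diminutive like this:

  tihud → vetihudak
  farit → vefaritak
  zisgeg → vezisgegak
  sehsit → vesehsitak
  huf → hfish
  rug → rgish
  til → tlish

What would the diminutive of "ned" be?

ndish

zisgeg and rug both end in -g yet inflect differently (vezisgegak, rgish), so the final letter is not what conditions the rule; the number of vowels is.
"ned" has 1 vowel. The stems with 1 vowel (huf → hfish, rug → rgish, til → tlish) delete the last vowel and add -ish.
So ned → ndish.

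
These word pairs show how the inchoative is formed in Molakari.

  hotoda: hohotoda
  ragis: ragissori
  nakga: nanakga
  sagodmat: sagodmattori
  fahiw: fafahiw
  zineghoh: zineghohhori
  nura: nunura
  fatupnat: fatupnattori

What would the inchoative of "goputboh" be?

hotoda and sagodmat both have last vowel 'a' yet inflect differently (hohotoda, sagodmattori), so the last vowel is not what conditions the rule; the final letter is.
"goputboh" ends in -h. The one such stem in the data (zineghoh → zineghohhori) doubles the final consonant and adds -ori (as do sagodmat, fatupnat), so the same rule applies.
So goputboh → goputbohhori.

goputbohhori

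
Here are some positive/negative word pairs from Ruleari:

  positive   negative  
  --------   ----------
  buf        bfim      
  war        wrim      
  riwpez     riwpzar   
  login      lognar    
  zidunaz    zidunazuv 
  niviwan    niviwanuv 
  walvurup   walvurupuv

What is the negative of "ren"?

"ren" has 1 vowel. The stems with 1 vowel (buf → bfim, war → wrim) delete the last vowel and add -im.
So ren → rnim.

rnim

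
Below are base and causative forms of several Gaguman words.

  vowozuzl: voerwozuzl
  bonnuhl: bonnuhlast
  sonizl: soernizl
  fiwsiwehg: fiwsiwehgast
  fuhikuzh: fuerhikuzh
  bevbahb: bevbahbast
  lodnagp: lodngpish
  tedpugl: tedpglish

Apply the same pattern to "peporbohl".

vowozuzl and bonnuhl both end in -l yet inflect differently (voerwozuzl, bonnuhlast), so the final letter is not what conditions the rule; the second-to-last letter is.
"peporbohl" has second-to-last letter 'h'. The stems whose second-to-last letter is 'h' (bevbahb → bevbahbast, bonnuhl → bonnuhlast, fiwsiwehg → fiwsiwehgast) add -ast.
The other patterns: stems whose second-to-last letter is 'z' insert -er- after the first vowel; stems whose second-to-last letter is 'g' delete the last vowel and add -ish.
So peporbohl → peporbohlast.

peporbohlast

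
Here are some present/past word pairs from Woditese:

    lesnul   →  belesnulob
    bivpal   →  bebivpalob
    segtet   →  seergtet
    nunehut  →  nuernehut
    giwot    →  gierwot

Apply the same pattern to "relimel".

lesnul and nunehut both have last vowel 'u' yet inflect differently (belesnulob, nuernehut), so the last vowel is not what conditions the rule; the final letter is.
"relimel" ends in -l. The stems ending in -l (lesnul → belesnulob, bivpal → bebivpalob) add be- … -ob around the stem.
So relimel → berelimelob.

berelimelob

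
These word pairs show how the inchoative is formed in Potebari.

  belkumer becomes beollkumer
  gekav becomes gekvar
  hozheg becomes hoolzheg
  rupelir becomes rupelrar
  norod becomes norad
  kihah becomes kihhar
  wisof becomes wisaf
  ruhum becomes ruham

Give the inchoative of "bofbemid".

"bofbemid" has last vowel 'i'. The one such stem in the data (rupelir → rupelrar) deletes the last vowel and adds -ar (as do gekav, kihah), so the same rule applies.
The other patterns: stems whose last vowel is 'e' insert -ol- after the first vowel; stems whose last vowel is 'o' or 'u' change the last vowel to 'a'.
So bofbemid → bofbemdar.

bofbemdar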